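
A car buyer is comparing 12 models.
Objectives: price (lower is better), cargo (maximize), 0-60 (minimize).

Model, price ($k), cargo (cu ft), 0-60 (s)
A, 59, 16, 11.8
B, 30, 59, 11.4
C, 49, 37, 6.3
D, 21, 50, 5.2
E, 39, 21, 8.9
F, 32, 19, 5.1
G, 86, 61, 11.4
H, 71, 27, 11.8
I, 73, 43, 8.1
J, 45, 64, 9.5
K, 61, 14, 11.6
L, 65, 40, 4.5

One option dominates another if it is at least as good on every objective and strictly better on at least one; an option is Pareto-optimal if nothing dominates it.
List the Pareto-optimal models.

B, D, F, J, L

A: dominated by B (price 30≤59, cargo 59≥16, 0-60 11.4≤11.8).
B: not dominated.
C: dominated by D (price 21≤49, cargo 50≥37, 0-60 5.2≤6.3).
D: not dominated (best price).
E: dominated by D (price 21≤39, cargo 50≥21, 0-60 5.2≤8.9).
F: not dominated.
G: dominated by J (price 45≤86, cargo 64≥61, 0-60 9.5≤11.4).
H: dominated by B (price 30≤71, cargo 59≥27, 0-60 11.4≤11.8).
I: dominated by D (price 21≤73, cargo 50≥43, 0-60 5.2≤8.1).
J: not dominated (best cargo).
K: dominated by B (price 30≤61, cargo 59≥14, 0-60 11.4≤11.6).
L: not dominated (best 0-60).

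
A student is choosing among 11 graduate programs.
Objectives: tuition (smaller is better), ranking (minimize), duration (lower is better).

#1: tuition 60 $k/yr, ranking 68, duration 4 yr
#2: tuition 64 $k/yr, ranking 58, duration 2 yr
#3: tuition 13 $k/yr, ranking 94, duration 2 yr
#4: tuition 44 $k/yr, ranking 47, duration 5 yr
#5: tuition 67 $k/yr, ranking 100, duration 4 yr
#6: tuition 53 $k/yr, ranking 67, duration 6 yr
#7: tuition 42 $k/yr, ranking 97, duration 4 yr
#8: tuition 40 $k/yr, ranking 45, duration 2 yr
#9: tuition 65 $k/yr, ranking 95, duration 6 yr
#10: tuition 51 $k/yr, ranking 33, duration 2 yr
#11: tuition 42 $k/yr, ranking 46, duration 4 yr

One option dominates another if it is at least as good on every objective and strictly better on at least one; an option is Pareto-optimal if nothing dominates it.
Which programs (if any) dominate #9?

#1: tuition 60≤65, ranking 68≤95, duration 4≤6 — dominates #9.
#2: tuition 64≤65, ranking 58≤95, duration 2≤6 — dominates #9.
#3: tuition 13≤65, ranking 94≤95, duration 2≤6 — dominates #9.
#4: tuition 44≤65, ranking 47≤95, duration 5≤6 — dominates #9.
#6: tuition 53≤65, ranking 67≤95, duration 6≤6 — dominates #9.
#8: tuition 40≤65, ranking 45≤95, duration 2≤6 — dominates #9.
#10: tuition 51≤65, ranking 33≤95, duration 2≤6 — dominates #9.
#11: tuition 42≤65, ranking 46≤95, duration 4≤6 — dominates #9.
Others (#5, #7) are each worse than #9 on at least one objective.

#1, #2, #3, #4, #6, #8, #10, #11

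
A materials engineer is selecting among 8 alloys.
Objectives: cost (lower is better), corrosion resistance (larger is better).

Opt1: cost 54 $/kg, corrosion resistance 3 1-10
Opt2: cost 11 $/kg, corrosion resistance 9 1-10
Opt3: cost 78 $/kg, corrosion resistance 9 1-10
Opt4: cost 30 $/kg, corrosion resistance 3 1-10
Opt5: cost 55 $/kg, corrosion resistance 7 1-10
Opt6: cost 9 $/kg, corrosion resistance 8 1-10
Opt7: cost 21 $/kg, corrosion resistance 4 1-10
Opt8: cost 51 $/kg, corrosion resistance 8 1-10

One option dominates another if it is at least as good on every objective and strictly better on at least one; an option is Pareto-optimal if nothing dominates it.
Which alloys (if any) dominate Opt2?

none

Opt1: worse on cost (54 vs 11).
Opt3: worse on cost (78 vs 11).
Opt4: worse on cost (30 vs 11).
Opt5: worse on cost (55 vs 11).
Opt6: worse on corrosion resistance (8 vs 9).
Opt7: worse on cost (21 vs 11).
Opt8: worse on cost (51 vs 11).
No option dominates Opt2.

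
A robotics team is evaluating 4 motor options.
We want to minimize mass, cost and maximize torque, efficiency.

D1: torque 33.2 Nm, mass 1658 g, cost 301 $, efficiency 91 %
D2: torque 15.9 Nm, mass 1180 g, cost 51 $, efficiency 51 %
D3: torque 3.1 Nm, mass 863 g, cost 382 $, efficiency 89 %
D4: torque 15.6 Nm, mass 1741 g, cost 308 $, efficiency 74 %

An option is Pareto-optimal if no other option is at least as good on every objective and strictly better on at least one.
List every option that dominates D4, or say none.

D1: torque 33.2≥15.6, mass 1658≤1741, cost 301≤308, efficiency 91≥74 — dominates D4.
Others (D2, D3) are each worse than D4 on at least one objective.

D1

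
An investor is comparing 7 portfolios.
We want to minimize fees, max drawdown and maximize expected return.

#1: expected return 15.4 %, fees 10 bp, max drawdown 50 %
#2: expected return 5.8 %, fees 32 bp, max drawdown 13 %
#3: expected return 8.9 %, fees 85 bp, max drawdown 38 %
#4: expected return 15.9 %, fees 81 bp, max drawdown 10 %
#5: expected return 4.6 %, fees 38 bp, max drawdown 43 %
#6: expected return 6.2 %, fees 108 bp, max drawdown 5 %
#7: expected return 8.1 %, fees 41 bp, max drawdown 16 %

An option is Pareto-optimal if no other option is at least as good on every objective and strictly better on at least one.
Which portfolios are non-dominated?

#1, #2, #4, #6, #7

#1: not dominated (best fees).
#2: not dominated.
#3: dominated by #4 (expected return 15.9≥8.9, fees 81≤85, max drawdown 10≤38).
#4: not dominated (best expected return).
#5: dominated by #2 (expected return 5.8≥4.6, fees 32≤38, max drawdown 13≤43).
#6: not dominated (best max drawdown).
#7: not dominated.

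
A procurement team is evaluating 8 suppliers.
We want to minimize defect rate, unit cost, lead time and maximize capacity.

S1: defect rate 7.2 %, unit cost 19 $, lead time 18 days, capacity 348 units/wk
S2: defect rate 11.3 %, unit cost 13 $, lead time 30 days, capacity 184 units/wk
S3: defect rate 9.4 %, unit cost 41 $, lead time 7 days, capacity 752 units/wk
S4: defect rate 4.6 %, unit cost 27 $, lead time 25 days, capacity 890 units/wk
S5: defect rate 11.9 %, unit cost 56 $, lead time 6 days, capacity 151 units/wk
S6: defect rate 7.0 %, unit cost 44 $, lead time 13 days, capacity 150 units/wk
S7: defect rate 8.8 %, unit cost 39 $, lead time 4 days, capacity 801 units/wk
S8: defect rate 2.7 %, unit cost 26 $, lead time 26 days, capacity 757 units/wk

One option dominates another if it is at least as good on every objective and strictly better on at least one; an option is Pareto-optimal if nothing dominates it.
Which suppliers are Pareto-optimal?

S1, S2, S4, S6, S7, S8

S1: not dominated.
S2: not dominated (best unit cost).
S3: dominated by S7 (defect rate 8.8≤9.4, unit cost 39≤41, lead time 4≤7, capacity 801≥752).
S4: not dominated (best capacity).
S5: dominated by S7 (defect rate 8.8≤11.9, unit cost 39≤56, lead time 4≤6, capacity 801≥151).
S6: not dominated.
S7: not dominated (best lead time).
S8: not dominated (best defect rate).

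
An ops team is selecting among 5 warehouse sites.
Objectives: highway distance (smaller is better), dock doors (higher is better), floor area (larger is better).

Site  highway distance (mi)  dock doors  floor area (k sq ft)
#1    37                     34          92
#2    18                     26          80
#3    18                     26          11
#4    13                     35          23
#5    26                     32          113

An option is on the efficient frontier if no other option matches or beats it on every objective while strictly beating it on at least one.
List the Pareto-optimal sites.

#1, #2, #4, #5

#1: not dominated.
#2: not dominated.
#3: dominated by #2 (highway distance 18≤18, dock doors 26≥26, floor area 80≥11).
#4: not dominated (best highway distance).
#5: not dominated (best floor area).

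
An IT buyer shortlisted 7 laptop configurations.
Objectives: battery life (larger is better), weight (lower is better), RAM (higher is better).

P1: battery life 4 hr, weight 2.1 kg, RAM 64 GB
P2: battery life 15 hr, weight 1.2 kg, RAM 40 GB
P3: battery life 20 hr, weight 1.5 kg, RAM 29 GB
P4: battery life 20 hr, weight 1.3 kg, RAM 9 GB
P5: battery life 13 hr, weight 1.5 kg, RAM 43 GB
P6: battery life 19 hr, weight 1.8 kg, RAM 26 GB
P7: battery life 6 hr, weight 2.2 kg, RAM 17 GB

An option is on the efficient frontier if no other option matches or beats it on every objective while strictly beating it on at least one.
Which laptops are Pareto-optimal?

P1: not dominated (best RAM).
P2: not dominated (best weight).
P3: not dominated.
P4: not dominated.
P5: not dominated.
P6: dominated by P3 (battery life 20≥19, weight 1.5≤1.8, RAM 29≥26).
P7: dominated by P2 (battery life 15≥6, weight 1.2≤2.2, RAM 40≥17).

P1, P2, P3, P4, P5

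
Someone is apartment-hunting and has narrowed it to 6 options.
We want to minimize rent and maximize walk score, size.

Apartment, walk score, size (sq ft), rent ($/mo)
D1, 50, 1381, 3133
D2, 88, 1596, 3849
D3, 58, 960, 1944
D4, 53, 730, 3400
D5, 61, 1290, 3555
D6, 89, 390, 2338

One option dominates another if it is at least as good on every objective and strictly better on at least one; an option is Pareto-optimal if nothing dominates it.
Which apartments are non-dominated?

D1: not dominated.
D2: not dominated (best size).
D3: not dominated (best rent).
D4: dominated by D3 (walk score 58≥53, size 960≥730, rent 1944≤3400).
D5: not dominated.
D6: not dominated (best walk score).

D1, D2, D3, D5, D6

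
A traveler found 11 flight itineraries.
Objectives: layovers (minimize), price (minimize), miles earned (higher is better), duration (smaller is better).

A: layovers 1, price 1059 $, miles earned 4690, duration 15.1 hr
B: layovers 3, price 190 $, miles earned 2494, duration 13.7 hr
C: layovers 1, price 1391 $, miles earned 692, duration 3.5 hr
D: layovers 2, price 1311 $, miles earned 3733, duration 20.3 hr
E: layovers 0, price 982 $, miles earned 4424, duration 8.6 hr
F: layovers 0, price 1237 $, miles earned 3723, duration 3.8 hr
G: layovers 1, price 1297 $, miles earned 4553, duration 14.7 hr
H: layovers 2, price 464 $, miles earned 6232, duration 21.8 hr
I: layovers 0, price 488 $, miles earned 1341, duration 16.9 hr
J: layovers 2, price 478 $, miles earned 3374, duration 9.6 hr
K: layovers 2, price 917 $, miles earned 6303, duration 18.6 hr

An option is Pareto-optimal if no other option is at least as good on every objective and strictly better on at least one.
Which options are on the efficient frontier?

A, B, C, E, F, G, H, I, J, K

A: not dominated.
B: not dominated (best price).
C: not dominated (best duration).
D: dominated by A (layovers 1≤2, price 1059≤1311, miles earned 4690≥3733, duration 15.1≤20.3).
E: not dominated.
F: not dominated.
G: not dominated.
H: not dominated.
I: not dominated.
J: not dominated.
K: not dominated (best miles earned).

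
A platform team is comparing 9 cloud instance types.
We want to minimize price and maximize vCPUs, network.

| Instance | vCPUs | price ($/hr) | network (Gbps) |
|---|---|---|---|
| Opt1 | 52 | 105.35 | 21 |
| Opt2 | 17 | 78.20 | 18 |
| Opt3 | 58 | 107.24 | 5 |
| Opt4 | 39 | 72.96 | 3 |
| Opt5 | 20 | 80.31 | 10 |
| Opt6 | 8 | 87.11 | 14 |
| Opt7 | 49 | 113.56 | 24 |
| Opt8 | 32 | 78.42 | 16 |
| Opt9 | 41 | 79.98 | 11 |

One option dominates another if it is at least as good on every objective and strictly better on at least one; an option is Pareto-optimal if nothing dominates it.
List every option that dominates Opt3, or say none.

none

Opt1: worse on vCPUs (52 vs 58).
Opt2: worse on vCPUs (17 vs 58).
Opt4: worse on vCPUs (39 vs 58).
Opt5: worse on vCPUs (20 vs 58).
Opt6: worse on vCPUs (8 vs 58).
Opt7: worse on vCPUs (49 vs 58).
Opt8: worse on vCPUs (32 vs 58).
Opt9: worse on vCPUs (41 vs 58).
No option dominates Opt3.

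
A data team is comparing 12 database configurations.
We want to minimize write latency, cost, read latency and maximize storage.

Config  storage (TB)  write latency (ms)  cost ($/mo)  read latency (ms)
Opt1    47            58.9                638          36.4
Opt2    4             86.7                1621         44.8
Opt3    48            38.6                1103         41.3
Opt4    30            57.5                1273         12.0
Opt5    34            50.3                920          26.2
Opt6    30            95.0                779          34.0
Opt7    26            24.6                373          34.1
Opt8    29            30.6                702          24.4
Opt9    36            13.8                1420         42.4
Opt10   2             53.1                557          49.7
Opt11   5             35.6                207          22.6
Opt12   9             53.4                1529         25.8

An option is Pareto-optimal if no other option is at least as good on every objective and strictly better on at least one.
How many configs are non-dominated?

Opt1: not dominated.
Opt2: dominated by Opt1 (storage 47≥4, write latency 58.9≤86.7, cost 638≤1621, read latency 36.4≤44.8).
Opt3: not dominated (best storage).
Opt4: not dominated (best read latency).
Opt5: not dominated.
Opt6: not dominated.
Opt7: not dominated.
Opt8: not dominated.
Opt9: not dominated (best write latency).
Opt10: dominated by Opt7 (storage 26≥2, write latency 24.6≤53.1, cost 373≤557, read latency 34.1≤49.7).
Opt11: not dominated (best cost).
Opt12: dominated by Opt8 (storage 29≥9, write latency 30.6≤53.4, cost 702≤1529, read latency 24.4≤25.8).
Pareto-optimal: Opt1, Opt3, Opt4, Opt5, Opt6, Opt7, Opt8, Opt9, Opt11 → 9.

9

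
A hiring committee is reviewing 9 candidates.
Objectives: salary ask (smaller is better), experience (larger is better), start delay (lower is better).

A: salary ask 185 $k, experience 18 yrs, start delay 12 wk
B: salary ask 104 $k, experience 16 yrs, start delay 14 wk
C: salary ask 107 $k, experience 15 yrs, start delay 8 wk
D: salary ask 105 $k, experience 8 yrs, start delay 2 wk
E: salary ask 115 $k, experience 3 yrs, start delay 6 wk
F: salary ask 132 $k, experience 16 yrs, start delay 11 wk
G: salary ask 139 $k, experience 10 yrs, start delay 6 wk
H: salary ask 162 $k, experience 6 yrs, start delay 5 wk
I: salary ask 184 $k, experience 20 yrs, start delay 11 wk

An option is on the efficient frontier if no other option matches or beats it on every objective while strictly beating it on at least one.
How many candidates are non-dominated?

6

A: dominated by I (salary ask 184≤185, experience 20≥18, start delay 11≤12).
B: not dominated (best salary ask).
C: not dominated.
D: not dominated (best start delay).
E: dominated by D (salary ask 105≤115, experience 8≥3, start delay 2≤6).
F: not dominated.
G: not dominated.
H: dominated by D (salary ask 105≤162, experience 8≥6, start delay 2≤5).
I: not dominated (best experience).
Pareto-optimal: B, C, D, F, G, I → 6.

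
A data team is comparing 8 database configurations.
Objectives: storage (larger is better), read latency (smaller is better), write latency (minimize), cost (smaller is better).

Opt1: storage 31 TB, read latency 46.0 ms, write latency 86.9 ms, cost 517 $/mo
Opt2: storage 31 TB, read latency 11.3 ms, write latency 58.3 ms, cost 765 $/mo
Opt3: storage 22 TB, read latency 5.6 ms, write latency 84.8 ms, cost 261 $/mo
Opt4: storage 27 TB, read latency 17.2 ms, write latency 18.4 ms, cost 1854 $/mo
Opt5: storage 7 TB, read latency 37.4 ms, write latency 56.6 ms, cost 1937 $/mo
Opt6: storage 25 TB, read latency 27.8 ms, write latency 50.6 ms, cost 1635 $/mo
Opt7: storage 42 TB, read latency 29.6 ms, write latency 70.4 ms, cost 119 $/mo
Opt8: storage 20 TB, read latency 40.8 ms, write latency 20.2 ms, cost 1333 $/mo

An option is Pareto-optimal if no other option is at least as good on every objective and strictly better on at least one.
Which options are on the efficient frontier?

Opt2, Opt3, Opt4, Opt6, Opt7, Opt8

Opt1: dominated by Opt7 (storage 42≥31, read latency 29.6≤46.0, write latency 70.4≤86.9, cost 119≤517).
Opt2: not dominated.
Opt3: not dominated (best read latency).
Opt4: not dominated (best write latency).
Opt5: dominated by Opt4 (storage 27≥7, read latency 17.2≤37.4, write latency 18.4≤56.6, cost 1854≤1937).
Opt6: not dominated.
Opt7: not dominated (best storage).
Opt8: not dominated.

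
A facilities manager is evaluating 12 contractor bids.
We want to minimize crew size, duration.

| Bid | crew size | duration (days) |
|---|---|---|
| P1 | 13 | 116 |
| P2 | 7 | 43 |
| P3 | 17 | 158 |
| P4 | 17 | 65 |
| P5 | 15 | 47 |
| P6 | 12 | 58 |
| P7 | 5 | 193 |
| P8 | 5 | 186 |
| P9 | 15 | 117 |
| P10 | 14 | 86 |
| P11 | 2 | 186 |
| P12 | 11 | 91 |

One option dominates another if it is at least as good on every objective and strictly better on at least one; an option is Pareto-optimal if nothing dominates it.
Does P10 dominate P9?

P10 vs P9: crew size 14≤15, duration 86≤117 — P10 is at least as good on every objective with at least one strict improvement.

Yes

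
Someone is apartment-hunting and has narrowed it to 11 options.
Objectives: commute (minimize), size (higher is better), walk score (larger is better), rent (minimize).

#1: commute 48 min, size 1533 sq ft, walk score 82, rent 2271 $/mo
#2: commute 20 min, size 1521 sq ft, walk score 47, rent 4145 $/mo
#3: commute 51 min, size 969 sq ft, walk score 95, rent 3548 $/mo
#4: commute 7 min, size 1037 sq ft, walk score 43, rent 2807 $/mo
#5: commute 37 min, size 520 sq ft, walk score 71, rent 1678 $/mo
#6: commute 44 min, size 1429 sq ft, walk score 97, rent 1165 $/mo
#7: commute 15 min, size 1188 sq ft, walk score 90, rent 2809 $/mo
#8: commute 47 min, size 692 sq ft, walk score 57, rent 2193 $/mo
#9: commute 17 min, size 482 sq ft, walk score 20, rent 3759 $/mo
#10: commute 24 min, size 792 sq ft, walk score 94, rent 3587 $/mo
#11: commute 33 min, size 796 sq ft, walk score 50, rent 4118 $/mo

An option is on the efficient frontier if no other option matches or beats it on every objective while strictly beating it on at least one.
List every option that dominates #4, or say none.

#1: worse on commute (48 vs 7).
#2: worse on commute (20 vs 7).
#3: worse on commute (51 vs 7).
#5: worse on commute (37 vs 7).
#6: worse on commute (44 vs 7).
#7: worse on commute (15 vs 7).
#8: worse on commute (47 vs 7).
#9: worse on commute (17 vs 7).
#10: worse on commute (24 vs 7).
#11: worse on commute (33 vs 7).
No option dominates #4.

none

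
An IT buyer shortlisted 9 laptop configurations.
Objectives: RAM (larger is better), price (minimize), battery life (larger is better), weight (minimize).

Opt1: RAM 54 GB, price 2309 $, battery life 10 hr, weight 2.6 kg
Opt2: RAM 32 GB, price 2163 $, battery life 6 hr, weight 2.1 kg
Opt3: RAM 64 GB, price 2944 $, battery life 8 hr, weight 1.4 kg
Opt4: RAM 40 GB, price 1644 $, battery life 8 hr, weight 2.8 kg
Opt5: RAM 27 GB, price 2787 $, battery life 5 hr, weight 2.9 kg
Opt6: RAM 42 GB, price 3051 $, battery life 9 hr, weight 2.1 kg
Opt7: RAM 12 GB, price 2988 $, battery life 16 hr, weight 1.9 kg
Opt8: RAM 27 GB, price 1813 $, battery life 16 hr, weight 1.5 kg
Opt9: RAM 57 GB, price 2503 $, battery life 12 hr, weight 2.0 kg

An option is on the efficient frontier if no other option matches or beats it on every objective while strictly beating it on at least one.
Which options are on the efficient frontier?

Opt1: not dominated.
Opt2: not dominated.
Opt3: not dominated (best RAM).
Opt4: not dominated (best price).
Opt5: dominated by Opt1 (RAM 54≥27, price 2309≤2787, battery life 10≥5, weight 2.6≤2.9).
Opt6: dominated by Opt9 (RAM 57≥42, price 2503≤3051, battery life 12≥9, weight 2.0≤2.1).
Opt7: dominated by Opt8 (RAM 27≥12, price 1813≤2988, battery life 16≥16, weight 1.5≤1.9).
Opt8: not dominated.
Opt9: not dominated.

Opt1, Opt2, Opt3, Opt4, Opt8, Opt9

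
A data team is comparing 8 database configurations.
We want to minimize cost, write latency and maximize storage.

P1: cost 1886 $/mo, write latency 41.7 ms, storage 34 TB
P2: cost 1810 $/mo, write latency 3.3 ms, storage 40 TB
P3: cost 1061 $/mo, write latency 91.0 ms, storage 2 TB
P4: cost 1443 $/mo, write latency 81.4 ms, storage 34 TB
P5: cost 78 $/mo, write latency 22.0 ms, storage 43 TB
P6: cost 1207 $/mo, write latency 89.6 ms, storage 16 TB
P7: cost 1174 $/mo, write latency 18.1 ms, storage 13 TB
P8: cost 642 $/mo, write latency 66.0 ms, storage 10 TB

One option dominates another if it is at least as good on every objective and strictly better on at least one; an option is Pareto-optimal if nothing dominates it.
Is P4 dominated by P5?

P5 vs P4: cost 78≤1443, write latency 22.0≤81.4, storage 43≥34 — P5 is at least as good on every objective with at least one strict improvement.

Yes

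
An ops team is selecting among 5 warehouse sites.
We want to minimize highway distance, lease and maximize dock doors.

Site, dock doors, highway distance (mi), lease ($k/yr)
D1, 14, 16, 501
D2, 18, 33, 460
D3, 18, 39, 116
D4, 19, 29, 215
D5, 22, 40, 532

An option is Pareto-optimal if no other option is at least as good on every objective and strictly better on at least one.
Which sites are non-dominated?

D1, D3, D4, D5

D1: not dominated (best highway distance).
D2: dominated by D4 (dock doors 19≥18, highway distance 29≤33, lease 215≤460).
D3: not dominated (best lease).
D4: not dominated.
D5: not dominated (best dock doors).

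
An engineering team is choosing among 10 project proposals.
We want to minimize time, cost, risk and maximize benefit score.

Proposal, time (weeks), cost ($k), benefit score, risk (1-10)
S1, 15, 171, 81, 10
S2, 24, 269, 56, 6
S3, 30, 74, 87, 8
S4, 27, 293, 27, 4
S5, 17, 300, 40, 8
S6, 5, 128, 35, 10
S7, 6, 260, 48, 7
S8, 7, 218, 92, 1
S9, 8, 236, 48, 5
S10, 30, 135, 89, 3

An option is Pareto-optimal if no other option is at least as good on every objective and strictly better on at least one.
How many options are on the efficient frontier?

S1: not dominated.
S2: dominated by S8 (time 7≤24, cost 218≤269, benefit score 92≥56, risk 1≤6).
S3: not dominated (best cost).
S4: dominated by S8 (time 7≤27, cost 218≤293, benefit score 92≥27, risk 1≤4).
S5: dominated by S7 (time 6≤17, cost 260≤300, benefit score 48≥40, risk 7≤8).
S6: not dominated (best time).
S7: not dominated.
S8: not dominated (best benefit score).
S9: dominated by S8 (time 7≤8, cost 218≤236, benefit score 92≥48, risk 1≤5).
S10: not dominated.
Pareto-optimal: S1, S3, S6, S7, S8, S10 → 6.

6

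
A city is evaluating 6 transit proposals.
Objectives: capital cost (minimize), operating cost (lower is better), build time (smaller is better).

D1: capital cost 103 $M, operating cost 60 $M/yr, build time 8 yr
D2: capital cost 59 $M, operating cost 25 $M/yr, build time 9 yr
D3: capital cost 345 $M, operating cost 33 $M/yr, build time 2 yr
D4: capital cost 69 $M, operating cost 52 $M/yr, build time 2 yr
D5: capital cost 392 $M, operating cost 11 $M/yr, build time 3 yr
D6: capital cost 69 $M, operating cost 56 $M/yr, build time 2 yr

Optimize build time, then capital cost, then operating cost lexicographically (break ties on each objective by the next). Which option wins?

First minimize build time: best is 2, kept {D3, D4, D6}.
Then minimize capital cost: best is 69, kept {D4, D6}.
Then minimize operating cost: best is 52, kept {D4}.

D4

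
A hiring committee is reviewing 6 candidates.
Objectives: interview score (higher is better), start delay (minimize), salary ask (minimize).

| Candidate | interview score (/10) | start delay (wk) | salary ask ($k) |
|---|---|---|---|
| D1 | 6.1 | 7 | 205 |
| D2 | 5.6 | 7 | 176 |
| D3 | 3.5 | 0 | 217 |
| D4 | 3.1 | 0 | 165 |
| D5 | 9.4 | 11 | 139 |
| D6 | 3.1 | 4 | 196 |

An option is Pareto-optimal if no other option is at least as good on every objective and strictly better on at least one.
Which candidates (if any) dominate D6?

D4: interview score 3.1≥3.1, start delay 0≤4, salary ask 165≤196 — dominates D6.
Others (D1, D2, D3, D5) are each worse than D6 on at least one objective.

D4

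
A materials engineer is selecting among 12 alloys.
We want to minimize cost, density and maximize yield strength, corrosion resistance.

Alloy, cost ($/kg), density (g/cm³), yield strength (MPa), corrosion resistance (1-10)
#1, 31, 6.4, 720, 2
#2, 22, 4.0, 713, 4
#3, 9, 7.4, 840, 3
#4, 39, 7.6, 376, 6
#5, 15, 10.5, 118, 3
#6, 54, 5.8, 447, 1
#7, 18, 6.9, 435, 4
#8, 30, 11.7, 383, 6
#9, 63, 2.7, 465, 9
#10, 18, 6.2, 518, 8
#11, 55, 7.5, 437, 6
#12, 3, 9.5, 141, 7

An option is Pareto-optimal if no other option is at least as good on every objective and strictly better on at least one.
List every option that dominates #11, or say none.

#10

#10: cost 18≤55, density 6.2≤7.5, yield strength 518≥437, corrosion resistance 8≥6 — dominates #11.
Others (#1, #2, #3, #4, #5, #6, #7, #8, #9, #12) are each worse than #11 on at least one objective.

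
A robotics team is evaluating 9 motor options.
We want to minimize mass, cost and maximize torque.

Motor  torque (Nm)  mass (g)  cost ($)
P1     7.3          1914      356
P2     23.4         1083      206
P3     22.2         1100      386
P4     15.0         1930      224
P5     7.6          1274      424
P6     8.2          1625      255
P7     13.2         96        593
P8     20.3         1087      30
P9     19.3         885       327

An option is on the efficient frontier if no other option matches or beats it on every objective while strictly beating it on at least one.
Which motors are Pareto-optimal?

P1: dominated by P2 (torque 23.4≥7.3, mass 1083≤1914, cost 206≤356).
P2: not dominated (best torque).
P3: dominated by P2 (torque 23.4≥22.2, mass 1083≤1100, cost 206≤386).
P4: dominated by P2 (torque 23.4≥15.0, mass 1083≤1930, cost 206≤224).
P5: dominated by P2 (torque 23.4≥7.6, mass 1083≤1274, cost 206≤424).
P6: dominated by P2 (torque 23.4≥8.2, mass 1083≤1625, cost 206≤255).
P7: not dominated (best mass).
P8: not dominated (best cost).
P9: not dominated.

P2, P7, P8, P9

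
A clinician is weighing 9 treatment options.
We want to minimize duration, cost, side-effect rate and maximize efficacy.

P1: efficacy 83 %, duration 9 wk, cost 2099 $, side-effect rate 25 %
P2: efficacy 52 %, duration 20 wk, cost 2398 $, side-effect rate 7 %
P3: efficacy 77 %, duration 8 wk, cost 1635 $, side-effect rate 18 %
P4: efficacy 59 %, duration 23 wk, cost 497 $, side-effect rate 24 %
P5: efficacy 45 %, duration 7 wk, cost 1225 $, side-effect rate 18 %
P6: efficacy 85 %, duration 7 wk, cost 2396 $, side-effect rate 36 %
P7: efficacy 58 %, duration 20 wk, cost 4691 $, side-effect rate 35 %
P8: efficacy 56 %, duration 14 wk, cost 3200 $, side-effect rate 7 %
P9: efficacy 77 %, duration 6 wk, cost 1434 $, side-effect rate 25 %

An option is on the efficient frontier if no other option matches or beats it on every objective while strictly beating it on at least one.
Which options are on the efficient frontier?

P1: not dominated.
P2: not dominated.
P3: not dominated.
P4: not dominated (best cost).
P5: not dominated.
P6: not dominated (best efficacy).
P7: dominated by P1 (efficacy 83≥58, duration 9≤20, cost 2099≤4691, side-effect rate 25≤35).
P8: not dominated.
P9: not dominated (best duration).

P1, P2, P3, P4, P5, P6, P8, P9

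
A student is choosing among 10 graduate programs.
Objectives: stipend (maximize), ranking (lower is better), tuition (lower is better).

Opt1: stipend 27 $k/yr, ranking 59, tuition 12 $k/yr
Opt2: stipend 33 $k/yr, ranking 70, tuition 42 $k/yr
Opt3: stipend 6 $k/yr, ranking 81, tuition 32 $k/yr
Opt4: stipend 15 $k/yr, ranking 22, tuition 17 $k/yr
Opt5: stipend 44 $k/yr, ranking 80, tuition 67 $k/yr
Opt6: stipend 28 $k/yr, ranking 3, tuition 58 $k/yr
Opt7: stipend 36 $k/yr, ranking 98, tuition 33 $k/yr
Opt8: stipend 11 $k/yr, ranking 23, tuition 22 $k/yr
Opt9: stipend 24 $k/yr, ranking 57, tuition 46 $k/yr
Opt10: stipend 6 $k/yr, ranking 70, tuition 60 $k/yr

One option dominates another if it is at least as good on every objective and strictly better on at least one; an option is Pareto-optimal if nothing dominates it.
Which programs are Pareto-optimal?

Opt1, Opt2, Opt4, Opt5, Opt6, Opt7, Opt9

Opt1: not dominated (best tuition).
Opt2: not dominated.
Opt3: dominated by Opt1 (stipend 27≥6, ranking 59≤81, tuition 12≤32).
Opt4: not dominated.
Opt5: not dominated (best stipend).
Opt6: not dominated (best ranking).
Opt7: not dominated.
Opt8: dominated by Opt4 (stipend 15≥11, ranking 22≤23, tuition 17≤22).
Opt9: not dominated.
Opt10: dominated by Opt1 (stipend 27≥6, ranking 59≤70, tuition 12≤60).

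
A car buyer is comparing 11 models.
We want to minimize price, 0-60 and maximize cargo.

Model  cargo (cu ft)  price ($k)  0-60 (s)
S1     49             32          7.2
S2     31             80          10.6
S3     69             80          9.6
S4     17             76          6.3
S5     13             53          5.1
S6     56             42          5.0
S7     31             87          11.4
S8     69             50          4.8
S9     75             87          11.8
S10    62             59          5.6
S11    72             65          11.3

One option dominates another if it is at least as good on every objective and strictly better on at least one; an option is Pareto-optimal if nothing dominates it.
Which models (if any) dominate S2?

S1: cargo 49≥31, price 32≤80, 0-60 7.2≤10.6 — dominates S2.
S3: cargo 69≥31, price 80≤80, 0-60 9.6≤10.6 — dominates S2.
S6: cargo 56≥31, price 42≤80, 0-60 5.0≤10.6 — dominates S2.
S8: cargo 69≥31, price 50≤80, 0-60 4.8≤10.6 — dominates S2.
S10: cargo 62≥31, price 59≤80, 0-60 5.6≤10.6 — dominates S2.
Others (S4, S5, S7, S9, S11) are each worse than S2 on at least one objective.

S1, S3, S6, S8, S10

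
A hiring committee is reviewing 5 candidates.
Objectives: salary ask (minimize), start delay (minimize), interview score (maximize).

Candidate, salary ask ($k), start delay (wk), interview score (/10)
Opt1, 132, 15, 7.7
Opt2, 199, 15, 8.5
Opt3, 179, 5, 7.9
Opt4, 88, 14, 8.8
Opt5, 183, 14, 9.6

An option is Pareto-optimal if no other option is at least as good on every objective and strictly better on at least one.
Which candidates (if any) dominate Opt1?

Opt4: salary ask 88≤132, start delay 14≤15, interview score 8.8≥7.7 — dominates Opt1.
Others (Opt2, Opt3, Opt5) are each worse than Opt1 on at least one objective.

Opt4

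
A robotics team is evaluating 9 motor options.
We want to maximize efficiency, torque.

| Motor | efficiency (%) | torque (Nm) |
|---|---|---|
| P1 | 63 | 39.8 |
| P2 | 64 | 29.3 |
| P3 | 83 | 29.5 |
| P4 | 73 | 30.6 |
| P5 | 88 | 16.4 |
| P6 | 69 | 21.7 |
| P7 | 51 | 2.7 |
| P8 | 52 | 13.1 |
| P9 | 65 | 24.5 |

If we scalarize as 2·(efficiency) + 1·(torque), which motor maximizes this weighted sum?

P1: 2·63 + 1·39.8 = 165.8
P2: 2·64 + 1·29.3 = 157.3
P3: 2·83 + 1·29.5 = 195.5
P4: 2·73 + 1·30.6 = 176.6
P5: 2·88 + 1·16.4 = 192.4
P6: 2·69 + 1·21.7 = 159.7
P7: 2·51 + 1·2.7 = 104.7
P8: 2·52 + 1·13.1 = 117.1
P9: 2·65 + 1·24.5 = 154.5
Highest: P3 at 195.5.

P3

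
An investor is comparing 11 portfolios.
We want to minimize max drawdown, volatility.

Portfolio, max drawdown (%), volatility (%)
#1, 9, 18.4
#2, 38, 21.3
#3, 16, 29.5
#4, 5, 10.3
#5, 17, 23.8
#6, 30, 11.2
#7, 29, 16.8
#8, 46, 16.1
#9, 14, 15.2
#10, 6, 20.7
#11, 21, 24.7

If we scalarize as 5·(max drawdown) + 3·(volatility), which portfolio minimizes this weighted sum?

#4

#1: 5·9 + 3·18.4 = 100.2
#2: 5·38 + 3·21.3 = 253.9
#3: 5·16 + 3·29.5 = 168.5
#4: 5·5 + 3·10.3 = 55.9
#5: 5·17 + 3·23.8 = 156.4
#6: 5·30 + 3·11.2 = 183.6
#7: 5·29 + 3·16.8 = 195.4
#8: 5·46 + 3·16.1 = 278.3
#9: 5·14 + 3·15.2 = 115.6
#10: 5·6 + 3·20.7 = 92.1
#11: 5·21 + 3·24.7 = 179.1
Lowest: #4 at 55.9.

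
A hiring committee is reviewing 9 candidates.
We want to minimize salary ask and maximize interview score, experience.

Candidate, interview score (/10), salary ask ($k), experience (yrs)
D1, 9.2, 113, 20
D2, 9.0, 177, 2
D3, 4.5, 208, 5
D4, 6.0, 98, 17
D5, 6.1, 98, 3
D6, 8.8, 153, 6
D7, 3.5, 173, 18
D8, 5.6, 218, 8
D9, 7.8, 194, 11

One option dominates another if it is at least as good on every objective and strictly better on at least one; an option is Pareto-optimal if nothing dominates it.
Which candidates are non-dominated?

D1, D4, D5

D1: not dominated (best interview score).
D2: dominated by D1 (interview score 9.2≥9.0, salary ask 113≤177, experience 20≥2).
D3: dominated by D1 (interview score 9.2≥4.5, salary ask 113≤208, experience 20≥5).
D4: not dominated.
D5: not dominated.
D6: dominated by D1 (interview score 9.2≥8.8, salary ask 113≤153, experience 20≥6).
D7: dominated by D1 (interview score 9.2≥3.5, salary ask 113≤173, experience 20≥18).
D8: dominated by D1 (interview score 9.2≥5.6, salary ask 113≤218, experience 20≥8).
D9: dominated by D1 (interview score 9.2≥7.8, salary ask 113≤194, experience 20≥11).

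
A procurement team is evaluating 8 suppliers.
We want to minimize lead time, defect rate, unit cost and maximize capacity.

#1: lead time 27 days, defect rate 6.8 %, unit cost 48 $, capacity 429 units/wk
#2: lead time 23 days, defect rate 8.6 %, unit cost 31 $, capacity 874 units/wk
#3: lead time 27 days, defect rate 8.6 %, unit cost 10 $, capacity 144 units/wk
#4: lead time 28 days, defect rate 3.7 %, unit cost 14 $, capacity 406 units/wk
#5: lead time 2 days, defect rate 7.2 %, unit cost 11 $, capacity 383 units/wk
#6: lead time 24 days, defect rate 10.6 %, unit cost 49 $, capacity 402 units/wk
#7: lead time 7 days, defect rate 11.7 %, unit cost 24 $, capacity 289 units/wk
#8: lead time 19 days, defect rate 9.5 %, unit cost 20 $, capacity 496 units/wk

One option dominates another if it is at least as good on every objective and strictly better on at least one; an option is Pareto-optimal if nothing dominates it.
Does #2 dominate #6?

Yes

#2 vs #6: lead time 23≤24, defect rate 8.6≤10.6, unit cost 31≤49, capacity 874≥402 — #2 is at least as good on every objective with at least one strict improvement.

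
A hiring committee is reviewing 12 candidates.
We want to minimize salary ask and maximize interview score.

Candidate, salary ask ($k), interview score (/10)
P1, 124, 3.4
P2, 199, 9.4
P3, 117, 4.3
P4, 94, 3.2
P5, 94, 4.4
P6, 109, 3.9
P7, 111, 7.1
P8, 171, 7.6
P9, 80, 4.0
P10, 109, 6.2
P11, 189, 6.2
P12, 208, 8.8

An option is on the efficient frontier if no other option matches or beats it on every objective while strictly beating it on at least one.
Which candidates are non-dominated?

P2, P5, P7, P8, P9, P10

P1: dominated by P3 (salary ask 117≤124, interview score 4.3≥3.4).
P2: not dominated (best interview score).
P3: dominated by P5 (salary ask 94≤117, interview score 4.4≥4.3).
P4: dominated by P5 (salary ask 94≤94, interview score 4.4≥3.2).
P5: not dominated.
P6: dominated by P5 (salary ask 94≤109, interview score 4.4≥3.9).
P7: not dominated.
P8: not dominated.
P9: not dominated (best salary ask).
P10: not dominated.
P11: dominated by P7 (salary ask 111≤189, interview score 7.1≥6.2).
P12: dominated by P2 (salary ask 199≤208, interview score 9.4≥8.8).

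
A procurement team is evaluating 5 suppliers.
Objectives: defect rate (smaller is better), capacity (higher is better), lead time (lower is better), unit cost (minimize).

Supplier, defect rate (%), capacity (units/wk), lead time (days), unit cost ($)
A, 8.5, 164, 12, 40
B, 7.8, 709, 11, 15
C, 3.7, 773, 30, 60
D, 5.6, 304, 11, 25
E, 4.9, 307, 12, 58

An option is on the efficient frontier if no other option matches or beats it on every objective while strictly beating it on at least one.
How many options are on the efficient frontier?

4

A: dominated by B (defect rate 7.8≤8.5, capacity 709≥164, lead time 11≤12, unit cost 15≤40).
B: not dominated (best unit cost).
C: not dominated (best defect rate).
D: not dominated.
E: not dominated.
Pareto-optimal: B, C, D, E → 4.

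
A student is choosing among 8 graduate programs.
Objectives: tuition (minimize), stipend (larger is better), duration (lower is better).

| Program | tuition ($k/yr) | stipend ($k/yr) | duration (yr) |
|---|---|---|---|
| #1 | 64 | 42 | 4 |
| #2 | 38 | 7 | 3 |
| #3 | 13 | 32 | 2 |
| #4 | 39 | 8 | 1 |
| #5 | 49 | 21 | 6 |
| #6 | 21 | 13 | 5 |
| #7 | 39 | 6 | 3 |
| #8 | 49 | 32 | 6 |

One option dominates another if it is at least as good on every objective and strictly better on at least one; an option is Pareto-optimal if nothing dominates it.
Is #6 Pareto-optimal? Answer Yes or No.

#3 vs #6: tuition 13≤21, stipend 32≥13, duration 2≤5 — #3 is at least as good on every objective and strictly better on at least one, so #3 dominates #6.

No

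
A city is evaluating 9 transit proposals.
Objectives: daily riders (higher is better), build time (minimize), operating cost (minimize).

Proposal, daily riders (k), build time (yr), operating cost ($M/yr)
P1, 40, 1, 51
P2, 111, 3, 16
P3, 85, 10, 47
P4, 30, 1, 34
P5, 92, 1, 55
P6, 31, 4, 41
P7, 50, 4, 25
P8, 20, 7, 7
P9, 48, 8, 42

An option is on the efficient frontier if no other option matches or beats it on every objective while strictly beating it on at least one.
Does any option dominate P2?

No

P1: worse on daily riders (40 vs 111).
P3: worse on daily riders (85 vs 111).
P4: worse on daily riders (30 vs 111).
P5: worse on daily riders (92 vs 111).
P6: worse on daily riders (31 vs 111).
P7: worse on daily riders (50 vs 111).
P8: worse on daily riders (20 vs 111).
P9: worse on daily riders (48 vs 111).
No option is at least as good as P2 on every objective and strictly better on one.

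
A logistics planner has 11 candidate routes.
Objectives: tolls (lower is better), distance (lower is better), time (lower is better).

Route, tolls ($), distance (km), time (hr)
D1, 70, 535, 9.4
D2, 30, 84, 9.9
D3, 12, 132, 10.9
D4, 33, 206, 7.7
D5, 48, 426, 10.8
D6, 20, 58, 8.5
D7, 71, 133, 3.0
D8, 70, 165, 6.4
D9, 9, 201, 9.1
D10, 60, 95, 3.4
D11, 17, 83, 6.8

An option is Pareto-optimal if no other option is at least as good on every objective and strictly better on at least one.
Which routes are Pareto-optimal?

D1: dominated by D4 (tolls 33≤70, distance 206≤535, time 7.7≤9.4).
D2: dominated by D6 (tolls 20≤30, distance 58≤84, time 8.5≤9.9).
D3: not dominated.
D4: dominated by D11 (tolls 17≤33, distance 83≤206, time 6.8≤7.7).
D5: dominated by D2 (tolls 30≤48, distance 84≤426, time 9.9≤10.8).
D6: not dominated (best distance).
D7: not dominated (best time).
D8: dominated by D10 (tolls 60≤70, distance 95≤165, time 3.4≤6.4).
D9: not dominated (best tolls).
D10: not dominated.
D11: not dominated.

D3, D6, D7, D9, D10, D11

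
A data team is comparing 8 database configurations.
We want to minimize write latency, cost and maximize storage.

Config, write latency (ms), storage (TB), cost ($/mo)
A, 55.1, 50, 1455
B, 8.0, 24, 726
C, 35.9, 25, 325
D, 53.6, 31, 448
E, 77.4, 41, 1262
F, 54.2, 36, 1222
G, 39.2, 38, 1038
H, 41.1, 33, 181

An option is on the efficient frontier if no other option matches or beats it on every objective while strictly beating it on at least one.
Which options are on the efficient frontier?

A, B, C, E, G, H

A: not dominated (best storage).
B: not dominated (best write latency).
C: not dominated.
D: dominated by H (write latency 41.1≤53.6, storage 33≥31, cost 181≤448).
E: not dominated.
F: dominated by G (write latency 39.2≤54.2, storage 38≥36, cost 1038≤1222).
G: not dominated.
H: not dominated (best cost).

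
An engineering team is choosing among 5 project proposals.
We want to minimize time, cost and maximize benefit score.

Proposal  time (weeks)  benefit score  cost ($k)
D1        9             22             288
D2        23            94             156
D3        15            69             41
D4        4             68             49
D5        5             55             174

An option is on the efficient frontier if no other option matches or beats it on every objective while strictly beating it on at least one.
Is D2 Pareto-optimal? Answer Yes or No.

Yes

D1: worse on benefit score (22 vs 94).
D3: worse on benefit score (69 vs 94).
D4: worse on benefit score (68 vs 94).
D5: worse on benefit score (55 vs 94).
No option is at least as good as D2 on every objective and strictly better on one.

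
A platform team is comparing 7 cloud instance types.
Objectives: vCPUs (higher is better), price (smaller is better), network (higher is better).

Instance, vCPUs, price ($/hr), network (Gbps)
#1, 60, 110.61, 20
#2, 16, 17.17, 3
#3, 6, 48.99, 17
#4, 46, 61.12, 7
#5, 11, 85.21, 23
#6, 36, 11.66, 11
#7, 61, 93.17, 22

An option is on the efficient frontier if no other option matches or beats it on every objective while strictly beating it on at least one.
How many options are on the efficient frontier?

#1: dominated by #7 (vCPUs 61≥60, price 93.17≤110.61, network 22≥20).
#2: dominated by #6 (vCPUs 36≥16, price 11.66≤17.17, network 11≥3).
#3: not dominated.
#4: not dominated.
#5: not dominated (best network).
#6: not dominated (best price).
#7: not dominated (best vCPUs).
Pareto-optimal: #3, #4, #5, #6, #7 → 5.

5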